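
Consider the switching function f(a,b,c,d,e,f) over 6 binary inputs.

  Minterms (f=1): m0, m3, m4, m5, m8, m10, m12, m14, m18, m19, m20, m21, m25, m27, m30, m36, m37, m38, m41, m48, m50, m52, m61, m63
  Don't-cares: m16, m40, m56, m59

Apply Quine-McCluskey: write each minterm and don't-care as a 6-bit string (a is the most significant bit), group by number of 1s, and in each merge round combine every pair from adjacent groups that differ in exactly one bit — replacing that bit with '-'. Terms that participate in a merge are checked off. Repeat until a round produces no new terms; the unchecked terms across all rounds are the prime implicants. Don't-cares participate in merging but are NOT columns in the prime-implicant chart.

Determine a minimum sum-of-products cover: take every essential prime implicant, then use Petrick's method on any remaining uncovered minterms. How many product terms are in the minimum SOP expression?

12

size-2^0 implicants → 000000(✓)  000011(✓)  000100(✓)  000101(✓)  001000(✓)  001010(✓)  001100(✓)  001110(✓)  010000(✓)  010010(✓)  010011(✓)  010100(✓)  010101(✓)  011001(✓)  011011(✓)  011110(✓)  100100(✓)  100101(✓)  100110(✓)  101000(✓)  101001(✓)  110000(✓)  110010(✓)  110100(✓)  111000(✓)  111011(✓)  111101(✓)  111111(✓)
size-2^1 implicants → -00100(✓)  -00101(✓)  -01000  -10000(✓)  -10010(✓)  -10100(✓)  -11011  0-0000(✓)  0-0011  0-0100(✓)  0-0101(✓)  0-1110  00-000(✓)  00-100(✓)  000-00(✓)  00010-(✓)  001-00(✓)  001-10(✓)  0010-0(✓)  0011-0(✓)  01-011  010-00(✓)  0100-0(✓)  01001-  01010-(✓)  0110-1  1-0100(✓)  1-1000  1001-0  10010-(✓)  10100-  11-000  110-00(✓)  1100-0(✓)  111-11  1111-1
size-2^2 implicants → --0100  -0010-  -10-00  -100-0  0-0-00  0-010-  00--00  001--0
Unchecked terms (primes): --0100, -0010-, -01000, -10-00, -100-0, -11011, 0-0-00, 0-0011, 0-010-, 0-1110, 00--00, 001--0, 01-011, 01001-, 0110-1, 1-1000, 1001-0, 10100-, 11-000, 111-11, 1111-1
Minterm coverage:
  m0 ⊆ 0-0-00,00--00
  m3 ⊆ 0-0011 [E]
  m4 ⊆ --0100,-0010-,0-0-00,0-010-,00--00
  m5 ⊆ -0010-,0-010-
  m8 ⊆ -01000,00--00,001--0
  m10 ⊆ 001--0 [E]
  m12 ⊆ 00--00,001--0
  m14 ⊆ 0-1110,001--0
  m18 ⊆ -100-0,01001-
  m19 ⊆ 0-0011,01-011,01001-
  m20 ⊆ --0100,-10-00,0-0-00,0-010-
  m21 ⊆ 0-010- [E]
  m25 ⊆ 0110-1 [E]
  m27 ⊆ -11011,01-011,0110-1
  m30 ⊆ 0-1110 [E]
  m36 ⊆ --0100,-0010-,1001-0
  m37 ⊆ -0010- [E]
  m38 ⊆ 1001-0 [E]
  m41 ⊆ 10100- [E]
  m48 ⊆ -10-00,-100-0,11-000
  m50 ⊆ -100-0 [E]
  m52 ⊆ --0100,-10-00
  m61 ⊆ 1111-1 [E]
  m63 ⊆ 111-11,1111-1
E = {-0010-, -100-0, 0-0011, 0-010-, 0-1110, 001--0, 0110-1, 1001-0, 10100-, 1111-1}
Petrick residual → --0100, 0-0-00
Cover = c'de'f' + b'c'de' + bc'd'f' + a'c'e'f' + a'c'd'ef + a'c'de' + a'cdef' + a'b'cf' + a'bcd'f + ab'c'df' + ab'cd'e' + abcdf  |cover|=12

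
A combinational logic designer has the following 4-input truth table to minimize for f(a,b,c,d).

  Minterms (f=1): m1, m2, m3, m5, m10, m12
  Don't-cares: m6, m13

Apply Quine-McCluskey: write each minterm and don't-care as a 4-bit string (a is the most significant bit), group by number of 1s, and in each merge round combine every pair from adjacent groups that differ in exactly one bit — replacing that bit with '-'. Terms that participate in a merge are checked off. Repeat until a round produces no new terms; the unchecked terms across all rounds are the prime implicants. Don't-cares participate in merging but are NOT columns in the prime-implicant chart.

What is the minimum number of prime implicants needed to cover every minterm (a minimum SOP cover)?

Round 0: 0001✓ 0010✓ 0011✓ 0101✓ 0110✓ 1010✓ 1100✓ 1101✓
Round 1: -010 -101 0-01 0-10 00-1 001- 110-
PIs = {-010, -101, 0-01, 0-10, 00-1, 001-, 110-}
Coverage chart:
  m1: 0-01,00-1
  m2: -010,0-10,001-
  m3: 00-1,001-
  m5: -101,0-01
  m10: -010 ←essential
  m12: 110- ←essential
Essential: -010, 110-
Petrick residual → -101, 00-1
Min cover (4 terms): b'cd' + bc'd + a'b'd + abc'

4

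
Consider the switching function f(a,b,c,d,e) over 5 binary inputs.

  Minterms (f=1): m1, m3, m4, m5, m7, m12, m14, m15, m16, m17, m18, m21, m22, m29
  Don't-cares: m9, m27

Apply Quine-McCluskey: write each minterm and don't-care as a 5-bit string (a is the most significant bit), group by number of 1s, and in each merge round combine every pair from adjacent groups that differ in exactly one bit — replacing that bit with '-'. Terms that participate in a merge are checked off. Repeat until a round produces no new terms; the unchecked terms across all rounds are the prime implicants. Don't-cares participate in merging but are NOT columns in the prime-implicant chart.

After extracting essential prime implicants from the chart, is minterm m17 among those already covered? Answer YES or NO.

size-2^0 implicants → 00001(✓)  00011(✓)  00100(✓)  00101(✓)  00111(✓)  01001(✓)  01100(✓)  01110(✓)  01111(✓)  10000(✓)  10001(✓)  10010(✓)  10101(✓)  10110(✓)  11011  11101(✓)
size-2^1 implicants → -0001(✓)  -0101(✓)  0-001  0-100  0-111  00-01(✓)  00-11(✓)  000-1(✓)  001-1(✓)  0010-  011-0  0111-  1-101  10-01(✓)  10-10  100-0  1000-
size-2^2 implicants → -0-01  00--1
Unchecked terms (primes): -0-01, 0-001, 0-100, 0-111, 00--1, 0010-, 011-0, 0111-, 1-101, 10-10, 100-0, 1000-, 11011
Minterm coverage:
  m1 ⊆ -0-01,0-001,00--1
  m3 ⊆ 00--1 [E]
  m4 ⊆ 0-100,0010-
  m5 ⊆ -0-01,00--1,0010-
  m7 ⊆ 0-111,00--1
  m12 ⊆ 0-100,011-0
  m14 ⊆ 011-0,0111-
  m15 ⊆ 0-111,0111-
  m16 ⊆ 100-0,1000-
  m17 ⊆ -0-01,1000-
  m18 ⊆ 10-10,100-0
  m21 ⊆ -0-01,1-101
  m22 ⊆ 10-10 [E]
  m29 ⊆ 1-101 [E]
E = {00--1, 1-101, 10-10}

NO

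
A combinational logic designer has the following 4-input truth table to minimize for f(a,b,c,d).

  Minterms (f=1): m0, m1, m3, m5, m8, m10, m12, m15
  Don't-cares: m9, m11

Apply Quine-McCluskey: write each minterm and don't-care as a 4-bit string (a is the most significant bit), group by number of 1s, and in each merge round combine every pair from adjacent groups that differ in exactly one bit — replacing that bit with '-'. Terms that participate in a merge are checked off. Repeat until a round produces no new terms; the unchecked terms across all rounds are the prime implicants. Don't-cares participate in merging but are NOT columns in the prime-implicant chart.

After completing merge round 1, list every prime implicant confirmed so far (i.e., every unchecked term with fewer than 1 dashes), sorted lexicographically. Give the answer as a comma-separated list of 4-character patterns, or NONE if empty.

Round 0: 0000✓ 0001✓ 0011✓ 0101✓ 1000✓ 1001✓ 1010✓ 1011✓ 1100✓ 1111✓
Round 1: -000✓ -001✓ -011✓ 0-01 00-1✓ 000-✓ 1-00 1-11 10-0✓ 10-1✓ 100-✓ 101-✓
Round 2: -0-1 -00- 10--
PIs = {-0-1, -00-, 0-01, 1-00, 1-11, 10--}

NONE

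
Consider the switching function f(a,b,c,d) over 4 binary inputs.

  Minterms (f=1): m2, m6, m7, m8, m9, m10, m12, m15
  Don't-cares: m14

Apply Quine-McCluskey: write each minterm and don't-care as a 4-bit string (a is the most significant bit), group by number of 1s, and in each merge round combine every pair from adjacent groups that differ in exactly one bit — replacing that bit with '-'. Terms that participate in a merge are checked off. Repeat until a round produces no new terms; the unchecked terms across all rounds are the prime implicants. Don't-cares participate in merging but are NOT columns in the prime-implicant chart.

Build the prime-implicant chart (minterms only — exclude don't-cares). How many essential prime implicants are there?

4

Round 0: 0010✓ 0110✓ 0111✓ 1000✓ 1001✓ 1010✓ 1100✓ 1110✓ 1111✓
Round 1: -010✓ -110✓ -111✓ 0-10✓ 011-✓ 1-00✓ 1-10✓ 10-0✓ 100- 11-0✓ 111-✓
Round 2: --10 -11- 1--0
PIs = {--10, -11-, 1--0, 100-}
Coverage chart:
  m2: --10 ←essential
  m6: --10,-11-
  m7: -11- ←essential
  m8: 1--0,100-
  m9: 100- ←essential
  m10: --10,1--0
  m12: 1--0 ←essential
  m15: -11- ←essential
Essential: --10, -11-, 1--0, 100-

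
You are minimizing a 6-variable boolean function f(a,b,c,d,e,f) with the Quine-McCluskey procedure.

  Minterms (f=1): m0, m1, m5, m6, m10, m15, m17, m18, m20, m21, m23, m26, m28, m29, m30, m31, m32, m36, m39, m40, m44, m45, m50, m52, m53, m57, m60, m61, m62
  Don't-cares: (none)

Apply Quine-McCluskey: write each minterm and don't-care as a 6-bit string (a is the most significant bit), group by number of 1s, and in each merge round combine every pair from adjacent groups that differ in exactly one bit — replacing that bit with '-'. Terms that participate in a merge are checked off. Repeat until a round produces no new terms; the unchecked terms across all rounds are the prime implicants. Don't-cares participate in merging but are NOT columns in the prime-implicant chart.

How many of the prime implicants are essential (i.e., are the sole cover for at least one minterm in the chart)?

12

size-2^0 implicants → 000000(✓)  000001(✓)  000101(✓)  000110  001010(✓)  001111(✓)  010001(✓)  010010(✓)  010100(✓)  010101(✓)  010111(✓)  011010(✓)  011100(✓)  011101(✓)  011110(✓)  011111(✓)  100000(✓)  100100(✓)  100111  101000(✓)  101100(✓)  101101(✓)  110010(✓)  110100(✓)  110101(✓)  111001(✓)  111100(✓)  111101(✓)  111110(✓)
size-2^1 implicants → -00000  -10010  -10100(✓)  -10101(✓)  -11100(✓)  -11101(✓)  -11110(✓)  0-0001(✓)  0-0101(✓)  0-1010  0-1111  000-01(✓)  00000-  01-010  01-100(✓)  01-101(✓)  01-111(✓)  010-01(✓)  0101-1(✓)  01010-(✓)  011-10  0111-0(✓)  0111-1(✓)  01110-(✓)  01111-(✓)  1-0100(✓)  1-1100(✓)  1-1101(✓)  10-000(✓)  10-100(✓)  100-00(✓)  101-00(✓)  10110-(✓)  11-100(✓)  11-101(✓)  11010-(✓)  111-01  1111-0(✓)  11110-(✓)
size-2^2 implicants → -1-100(✓)  -1-101(✓)  -1010-(✓)  -111-0  -1110-(✓)  0-0-01  01-1-1  01-10-(✓)  0111--  1--100  1-110-  10--00  11-10-(✓)
size-2^3 implicants → -1-10-
Unchecked terms (primes): -00000, -1-10-, -10010, -111-0, 0-0-01, 0-1010, 0-1111, 00000-, 000110, 01-010, 01-1-1, 011-10, 0111--, 1--100, 1-110-, 10--00, 100111, 111-01
Minterm coverage:
  m0 ⊆ -00000,00000-
  m1 ⊆ 0-0-01,00000-
  m5 ⊆ 0-0-01 [E]
  m6 ⊆ 000110 [E]
  m10 ⊆ 0-1010 [E]
  m15 ⊆ 0-1111 [E]
  m17 ⊆ 0-0-01 [E]
  m18 ⊆ -10010,01-010
  m20 ⊆ -1-10- [E]
  m21 ⊆ -1-10-,0-0-01,01-1-1
  m23 ⊆ 01-1-1 [E]
  m26 ⊆ 0-1010,01-010,011-10
  m28 ⊆ -1-10-,-111-0,0111--
  m29 ⊆ -1-10-,01-1-1,0111--
  m30 ⊆ -111-0,011-10,0111--
  m31 ⊆ 0-1111,01-1-1,0111--
  m32 ⊆ -00000,10--00
  m36 ⊆ 1--100,10--00
  m39 ⊆ 100111 [E]
  m40 ⊆ 10--00 [E]
  m44 ⊆ 1--100,1-110-,10--00
  m45 ⊆ 1-110- [E]
  m50 ⊆ -10010 [E]
  m52 ⊆ -1-10-,1--100
  m53 ⊆ -1-10- [E]
  m57 ⊆ 111-01 [E]
  m60 ⊆ -1-10-,-111-0,1--100,1-110-
  m61 ⊆ -1-10-,1-110-,111-01
  m62 ⊆ -111-0 [E]
E = {-1-10-, -10010, -111-0, 0-0-01, 0-1010, 0-1111, 000110, 01-1-1, 1-110-, 10--00, 100111, 111-01}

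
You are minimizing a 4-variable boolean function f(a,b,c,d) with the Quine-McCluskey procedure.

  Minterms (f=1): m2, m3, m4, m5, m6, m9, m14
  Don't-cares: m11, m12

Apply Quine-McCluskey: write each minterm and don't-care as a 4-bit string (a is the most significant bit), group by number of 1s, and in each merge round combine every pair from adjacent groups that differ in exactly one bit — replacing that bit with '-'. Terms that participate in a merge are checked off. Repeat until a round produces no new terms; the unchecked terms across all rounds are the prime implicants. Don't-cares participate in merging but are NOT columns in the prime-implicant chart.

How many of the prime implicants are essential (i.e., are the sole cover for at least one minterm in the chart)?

3

size-2^0 implicants → 0010(✓)  0011(✓)  0100(✓)  0101(✓)  0110(✓)  1001(✓)  1011(✓)  1100(✓)  1110(✓)
size-2^1 implicants → -011  -100(✓)  -110(✓)  0-10  001-  01-0(✓)  010-  10-1  11-0(✓)
size-2^2 implicants → -1-0
Unchecked terms (primes): -011, -1-0, 0-10, 001-, 010-, 10-1
Minterm coverage:
  m2 ⊆ 0-10,001-
  m3 ⊆ -011,001-
  m4 ⊆ -1-0,010-
  m5 ⊆ 010- [E]
  m6 ⊆ -1-0,0-10
  m9 ⊆ 10-1 [E]
  m14 ⊆ -1-0 [E]
E = {-1-0, 010-, 10-1}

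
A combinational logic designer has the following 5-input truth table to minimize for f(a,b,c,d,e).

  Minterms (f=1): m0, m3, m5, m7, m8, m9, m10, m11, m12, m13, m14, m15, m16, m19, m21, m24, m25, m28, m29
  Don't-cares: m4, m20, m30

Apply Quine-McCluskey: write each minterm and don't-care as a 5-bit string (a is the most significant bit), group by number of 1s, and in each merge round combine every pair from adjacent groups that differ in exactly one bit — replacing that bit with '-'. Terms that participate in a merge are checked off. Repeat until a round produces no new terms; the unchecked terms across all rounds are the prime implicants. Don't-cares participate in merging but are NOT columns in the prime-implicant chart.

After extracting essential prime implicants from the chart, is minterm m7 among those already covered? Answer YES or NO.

[col 0] 00000*, 00011*, 00100*, 00101*, 00111*, 01000*, 01001*, 01010*, 01011*, 01100*, 01101*, 01110*, 01111*, 10000*, 10011*, 10100*, 10101*, 11000*, 11001*, 11100*, 11101*, 11110*
[col 1] -0000*, -0011, -0100*, -0101*, -1000*, -1001*, -1100*, -1101*, -1110*, 0-000*, 0-011*, 0-100*, 0-101*, 0-111*, 00-00*, 00-11*, 001-1*, 0010-*, 01-00*, 01-01*, 01-10*, 01-11*, 010-0*, 010-1*, 0100-*, 0101-*, 011-0*, 011-1*, 0110-*, 0111-*, 1-000*, 1-100*, 1-101*, 10-00*, 1010-*, 11-00*, 11-01*, 1100-*, 111-0*, 1110-*
[col 2] --000*, --100*, --101*, -0-00*, -010-*, -1-00*, -1-01*, -100-*, -11-0, -110-*, 0--00*, 0--11, 0-1-1, 0-10-*, 01--0*, 01--1*, 01-0-*, 01-1-*, 010--*, 011--*, 1--00*, 1-10-*, 11-0-*
[col 3] ---00, --10-, -1-0-, 01---
Prime implicants: ---00, --10-, -0011, -1-0-, -11-0, 0--11, 0-1-1, 01---
PI chart (minterm → PIs covering it):
  0 | ---00  (sole → essential)
  3 | -0011,0--11
  5 | --10-,0-1-1
  7 | 0--11,0-1-1
  8 | ---00,-1-0-,01---
  9 | -1-0-,01---
  10 | 01---  (sole → essential)
  11 | 0--11,01---
  12 | ---00,--10-,-1-0-,-11-0,01---
  13 | --10-,-1-0-,0-1-1,01---
  14 | -11-0,01---
  15 | 0--11,0-1-1,01---
  16 | ---00  (sole → essential)
  19 | -0011  (sole → essential)
  21 | --10-  (sole → essential)
  24 | ---00,-1-0-
  25 | -1-0-  (sole → essential)
  28 | ---00,--10-,-1-0-,-11-0
  29 | --10-,-1-0-
Essential prime implicants: ---00, --10-, -0011, -1-0-, 01---

NO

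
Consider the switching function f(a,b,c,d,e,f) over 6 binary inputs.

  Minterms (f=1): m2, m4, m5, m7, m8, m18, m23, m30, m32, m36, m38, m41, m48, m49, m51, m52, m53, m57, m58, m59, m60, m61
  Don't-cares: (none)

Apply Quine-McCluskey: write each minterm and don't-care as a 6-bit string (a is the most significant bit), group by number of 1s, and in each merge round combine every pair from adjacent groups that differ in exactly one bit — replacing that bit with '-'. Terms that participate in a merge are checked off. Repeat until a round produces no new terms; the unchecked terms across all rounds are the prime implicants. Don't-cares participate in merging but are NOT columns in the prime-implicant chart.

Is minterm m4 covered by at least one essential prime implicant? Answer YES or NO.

size-2^0 implicants → 000010(✓)  000100(✓)  000101(✓)  000111(✓)  001000  010010(✓)  010111(✓)  011110  100000(✓)  100100(✓)  100110(✓)  101001(✓)  110000(✓)  110001(✓)  110011(✓)  110100(✓)  110101(✓)  111001(✓)  111010(✓)  111011(✓)  111100(✓)  111101(✓)
size-2^1 implicants → -00100  0-0010  0-0111  0001-1  00010-  1-0000(✓)  1-0100(✓)  1-1001  100-00(✓)  1001-0  11-001(✓)  11-011(✓)  11-100(✓)  11-101(✓)  110-00(✓)  110-01(✓)  1100-1(✓)  11000-(✓)  11010-(✓)  111-01(✓)  1110-1(✓)  11101-  11110-(✓)
size-2^2 implicants → 1-0-00  11--01  11-0-1  11-10-  110-0-
Unchecked terms (primes): -00100, 0-0010, 0-0111, 0001-1, 00010-, 001000, 011110, 1-0-00, 1-1001, 1001-0, 11--01, 11-0-1, 11-10-, 110-0-, 11101-
Minterm coverage:
  m2 ⊆ 0-0010 [E]
  m4 ⊆ -00100,00010-
  m5 ⊆ 0001-1,00010-
  m7 ⊆ 0-0111,0001-1
  m8 ⊆ 001000 [E]
  m18 ⊆ 0-0010 [E]
  m23 ⊆ 0-0111 [E]
  m30 ⊆ 011110 [E]
  m32 ⊆ 1-0-00 [E]
  m36 ⊆ -00100,1-0-00,1001-0
  m38 ⊆ 1001-0 [E]
  m41 ⊆ 1-1001 [E]
  m48 ⊆ 1-0-00,110-0-
  m49 ⊆ 11--01,11-0-1,110-0-
  m51 ⊆ 11-0-1 [E]
  m52 ⊆ 1-0-00,11-10-,110-0-
  m53 ⊆ 11--01,11-10-,110-0-
  m57 ⊆ 1-1001,11--01,11-0-1
  m58 ⊆ 11101- [E]
  m59 ⊆ 11-0-1,11101-
  m60 ⊆ 11-10- [E]
  m61 ⊆ 11--01,11-10-
E = {0-0010, 0-0111, 001000, 011110, 1-0-00, 1-1001, 1001-0, 11-0-1, 11-10-, 11101-}

NO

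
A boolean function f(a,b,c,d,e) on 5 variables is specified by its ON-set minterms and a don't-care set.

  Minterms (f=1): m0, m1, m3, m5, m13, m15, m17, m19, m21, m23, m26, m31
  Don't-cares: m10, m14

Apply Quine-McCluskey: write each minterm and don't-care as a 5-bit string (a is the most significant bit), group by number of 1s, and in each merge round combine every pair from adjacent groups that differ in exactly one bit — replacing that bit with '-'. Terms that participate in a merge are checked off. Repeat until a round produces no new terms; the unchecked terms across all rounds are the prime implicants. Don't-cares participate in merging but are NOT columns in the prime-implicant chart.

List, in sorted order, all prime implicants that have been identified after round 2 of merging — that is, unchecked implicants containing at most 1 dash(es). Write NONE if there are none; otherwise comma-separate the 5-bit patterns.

size-2^0 implicants → 00000(✓)  00001(✓)  00011(✓)  00101(✓)  01010(✓)  01101(✓)  01110(✓)  01111(✓)  10001(✓)  10011(✓)  10101(✓)  10111(✓)  11010(✓)  11111(✓)
size-2^1 implicants → -0001(✓)  -0011(✓)  -0101(✓)  -1010  -1111  0-101  00-01(✓)  000-1(✓)  0000-  01-10  011-1  0111-  1-111  10-01(✓)  10-11(✓)  100-1(✓)  101-1(✓)
size-2^2 implicants → -0-01  -00-1  10--1
Unchecked terms (primes): -0-01, -00-1, -1010, -1111, 0-101, 0000-, 01-10, 011-1, 0111-, 1-111, 10--1

-1010, -1111, 0-101, 0000-, 01-10, 011-1, 0111-, 1-111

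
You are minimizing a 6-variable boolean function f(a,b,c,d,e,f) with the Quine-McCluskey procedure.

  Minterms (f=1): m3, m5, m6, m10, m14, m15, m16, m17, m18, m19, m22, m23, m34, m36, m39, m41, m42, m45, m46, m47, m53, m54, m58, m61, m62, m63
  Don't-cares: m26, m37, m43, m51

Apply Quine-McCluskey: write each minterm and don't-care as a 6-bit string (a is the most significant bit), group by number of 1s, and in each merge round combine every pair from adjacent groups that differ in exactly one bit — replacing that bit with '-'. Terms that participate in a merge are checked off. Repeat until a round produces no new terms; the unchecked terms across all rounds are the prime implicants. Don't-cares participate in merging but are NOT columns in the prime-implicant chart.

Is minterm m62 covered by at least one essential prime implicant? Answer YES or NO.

NO

Round 0: 000011✓ 000101✓ 000110✓ 001010✓ 001110✓ 001111✓ 010000✓ 010001✓ 010010✓ 010011✓ 010110✓ 010111✓ 011010✓ 100010✓ 100100✓ 100101✓ 100111✓ 101001✓ 101010✓ 101011✓ 101101✓ 101110✓ 101111✓ 110011✓ 110101✓ 110110✓ 111010✓ 111101✓ 111110✓ 111111✓
Round 1: -00101 -01010✓ -01110✓ -01111✓ -10011 -10110 -11010✓ 0-0011 0-0110 0-1010✓ 00-110 001-10✓ 00111-✓ 01-010 010-10✓ 010-11✓ 0100-0✓ 0100-1✓ 01000-✓ 01001-✓ 01011-✓ 1-0101✓ 1-1010✓ 1-1101✓ 1-1110✓ 1-1111✓ 10-010 10-101✓ 10-111✓ 1001-1✓ 10010- 101-01✓ 101-10✓ 101-11✓ 1010-1✓ 10101-✓ 1011-1✓ 10111-✓ 11-101✓ 11-110 111-10✓ 1111-1✓ 11111-✓
Round 2: --1010 -01-10 -0111- 010-1- 0100-- 1--101 1-1-10 1-11-1 1-111- 10-1-1 101--1 101-1-
PIs = {--1010, -00101, -01-10, -0111-, -10011, -10110, 0-0011, 0-0110, 00-110, 01-010, 010-1-, 0100--, 1--101, 1-1-10, 1-11-1, 1-111-, 10-010, 10-1-1, 10010-, 101--1, 101-1-, 11-110}
Coverage chart:
  m3: 0-0011 ←essential
  m5: -00101 ←essential
  m6: 0-0110,00-110
  m10: --1010,-01-10
  m14: -01-10,-0111-,00-110
  m15: -0111- ←essential
  m16: 0100-- ←essential
  m17: 0100-- ←essential
  m18: 01-010,010-1-,0100--
  m19: -10011,0-0011,010-1-,0100--
  m22: -10110,0-0110,010-1-
  m23: 010-1- ←essential
  m34: 10-010 ←essential
  m36: 10010- ←essential
  m39: 10-1-1 ←essential
  m41: 101--1 ←essential
  m42: --1010,-01-10,1-1-10,10-010,101-1-
  m45: 1--101,1-11-1,10-1-1,101--1
  m46: -01-10,-0111-,1-1-10,1-111-,101-1-
  m47: -0111-,1-11-1,1-111-,10-1-1,101--1,101-1-
  m53: 1--101 ←essential
  m54: -10110,11-110
  m58: --1010,1-1-10
  m61: 1--101,1-11-1
  m62: 1-1-10,1-111-,11-110
  m63: 1-11-1,1-111-
Essential: -00101, -0111-, 0-0011, 010-1-, 0100--, 1--101, 10-010, 10-1-1, 10010-, 101--1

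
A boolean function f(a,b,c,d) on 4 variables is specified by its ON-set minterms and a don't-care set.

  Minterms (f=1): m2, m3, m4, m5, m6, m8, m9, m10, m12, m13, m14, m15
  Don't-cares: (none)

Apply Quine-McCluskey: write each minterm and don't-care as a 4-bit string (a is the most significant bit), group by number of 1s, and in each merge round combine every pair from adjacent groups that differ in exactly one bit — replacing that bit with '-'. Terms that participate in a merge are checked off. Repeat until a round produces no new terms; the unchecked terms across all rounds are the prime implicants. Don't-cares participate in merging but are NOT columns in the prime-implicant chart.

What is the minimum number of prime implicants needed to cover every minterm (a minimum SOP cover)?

5

size-2^0 implicants → 0010(✓)  0011(✓)  0100(✓)  0101(✓)  0110(✓)  1000(✓)  1001(✓)  1010(✓)  1100(✓)  1101(✓)  1110(✓)  1111(✓)
size-2^1 implicants → -010(✓)  -100(✓)  -101(✓)  -110(✓)  0-10(✓)  001-  01-0(✓)  010-(✓)  1-00(✓)  1-01(✓)  1-10(✓)  10-0(✓)  100-(✓)  11-0(✓)  11-1(✓)  110-(✓)  111-(✓)
size-2^2 implicants → --10  -1-0  -10-  1--0  1-0-  11--
Unchecked terms (primes): --10, -1-0, -10-, 001-, 1--0, 1-0-, 11--
Minterm coverage:
  m2 ⊆ --10,001-
  m3 ⊆ 001- [E]
  m4 ⊆ -1-0,-10-
  m5 ⊆ -10- [E]
  m6 ⊆ --10,-1-0
  m8 ⊆ 1--0,1-0-
  m9 ⊆ 1-0- [E]
  m10 ⊆ --10,1--0
  m12 ⊆ -1-0,-10-,1--0,1-0-,11--
  m13 ⊆ -10-,1-0-,11--
  m14 ⊆ --10,-1-0,1--0,11--
  m15 ⊆ 11-- [E]
E = {-10-, 001-, 1-0-, 11--}
Petrick residual → --10
Cover = cd' + bc' + a'b'c + ac' + ab  |cover|=5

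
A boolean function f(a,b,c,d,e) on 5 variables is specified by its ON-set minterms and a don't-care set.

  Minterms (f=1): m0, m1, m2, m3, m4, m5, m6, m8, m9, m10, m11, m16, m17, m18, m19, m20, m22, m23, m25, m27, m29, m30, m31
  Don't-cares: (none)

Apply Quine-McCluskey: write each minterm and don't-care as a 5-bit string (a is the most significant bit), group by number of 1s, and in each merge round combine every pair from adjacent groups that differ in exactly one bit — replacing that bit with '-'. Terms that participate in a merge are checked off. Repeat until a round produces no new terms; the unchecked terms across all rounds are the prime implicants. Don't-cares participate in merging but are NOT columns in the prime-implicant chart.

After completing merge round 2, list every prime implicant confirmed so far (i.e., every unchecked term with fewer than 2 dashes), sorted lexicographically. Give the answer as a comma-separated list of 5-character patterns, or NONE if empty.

[col 0] 00000*, 00001*, 00010*, 00011*, 00100*, 00101*, 00110*, 01000*, 01001*, 01010*, 01011*, 10000*, 10001*, 10010*, 10011*, 10100*, 10110*, 10111*, 11001*, 11011*, 11101*, 11110*, 11111*
[col 1] -0000*, -0001*, -0010*, -0011*, -0100*, -0110*, -1001*, -1011*, 0-000*, 0-001*, 0-010*, 0-011*, 00-00*, 00-01*, 00-10*, 000-0*, 000-1*, 0000-*, 0001-*, 001-0*, 0010-*, 010-0*, 010-1*, 0100-*, 0101-*, 1-001*, 1-011*, 1-110*, 1-111*, 10-00*, 10-10*, 10-11*, 100-0*, 100-1*, 1000-*, 1001-*, 101-0*, 1011-*, 11-01*, 11-11*, 110-1*, 111-1*, 1111-*
[col 2] --001*, --011*, -0-00*, -0-10*, -00-0*, -00-1*, -000-*, -001-*, -01-0*, -10-1*, 0-0-0*, 0-0-1*, 0-00-*, 0-01-*, 00--0*, 00-0-, 000--*, 010--*, 1--11, 1-0-1*, 1-11-, 10--0*, 10-1-, 100--*, 11--1
[col 3] --0-1, -0--0, -00--, 0-0--
Prime implicants: --0-1, -0--0, -00--, 0-0--, 00-0-, 1--11, 1-11-, 10-1-, 11--1

NONE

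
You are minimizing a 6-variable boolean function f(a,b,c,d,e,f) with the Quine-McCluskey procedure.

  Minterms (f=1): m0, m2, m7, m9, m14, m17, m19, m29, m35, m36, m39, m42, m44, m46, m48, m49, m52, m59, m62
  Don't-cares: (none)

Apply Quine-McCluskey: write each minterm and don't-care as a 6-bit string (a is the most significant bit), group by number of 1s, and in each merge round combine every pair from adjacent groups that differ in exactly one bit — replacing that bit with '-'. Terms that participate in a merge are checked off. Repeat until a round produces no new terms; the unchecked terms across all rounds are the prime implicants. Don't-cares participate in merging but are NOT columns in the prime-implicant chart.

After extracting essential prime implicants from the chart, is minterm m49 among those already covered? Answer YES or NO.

Round 0: 000000✓ 000010✓ 000111✓ 001001 001110✓ 010001✓ 010011✓ 011101 100011✓ 100100✓ 100111✓ 101010✓ 101100✓ 101110✓ 110000✓ 110001✓ 110100✓ 111011 111110✓
Round 1: -00111 -01110 -10001 0000-0 0100-1 1-0100 1-1110 10-100 100-11 101-10 1011-0 110-00 11000-
PIs = {-00111, -01110, -10001, 0000-0, 001001, 0100-1, 011101, 1-0100, 1-1110, 10-100, 100-11, 101-10, 1011-0, 110-00, 11000-, 111011}
Coverage chart:
  m0: 0000-0 ←essential
  m2: 0000-0 ←essential
  m7: -00111 ←essential
  m9: 001001 ←essential
  m14: -01110 ←essential
  m17: -10001,0100-1
  m19: 0100-1 ←essential
  m29: 011101 ←essential
  m35: 100-11 ←essential
  m36: 1-0100,10-100
  m39: -00111,100-11
  m42: 101-10 ←essential
  m44: 10-100,1011-0
  m46: -01110,1-1110,101-10,1011-0
  m48: 110-00,11000-
  m49: -10001,11000-
  m52: 1-0100,110-00
  m59: 111011 ←essential
  m62: 1-1110 ←essential
Essential: -00111, -01110, 0000-0, 001001, 0100-1, 011101, 1-1110, 100-11, 101-10, 111011

NO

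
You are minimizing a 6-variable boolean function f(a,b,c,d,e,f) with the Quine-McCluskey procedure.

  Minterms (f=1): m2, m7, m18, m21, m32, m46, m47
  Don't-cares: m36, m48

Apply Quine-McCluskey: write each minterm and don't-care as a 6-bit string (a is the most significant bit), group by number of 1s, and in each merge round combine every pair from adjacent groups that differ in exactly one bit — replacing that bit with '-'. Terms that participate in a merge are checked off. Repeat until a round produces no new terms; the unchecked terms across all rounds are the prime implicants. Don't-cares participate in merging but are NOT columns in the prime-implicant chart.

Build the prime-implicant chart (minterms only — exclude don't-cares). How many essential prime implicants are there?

size-2^0 implicants → 000010(✓)  000111  010010(✓)  010101  100000(✓)  100100(✓)  101110(✓)  101111(✓)  110000(✓)
size-2^1 implicants → 0-0010  1-0000  100-00  10111-
Unchecked terms (primes): 0-0010, 000111, 010101, 1-0000, 100-00, 10111-
Minterm coverage:
  m2 ⊆ 0-0010 [E]
  m7 ⊆ 000111 [E]
  m18 ⊆ 0-0010 [E]
  m21 ⊆ 010101 [E]
  m32 ⊆ 1-0000,100-00
  m46 ⊆ 10111- [E]
  m47 ⊆ 10111- [E]
E = {0-0010, 000111, 010101, 10111-}

4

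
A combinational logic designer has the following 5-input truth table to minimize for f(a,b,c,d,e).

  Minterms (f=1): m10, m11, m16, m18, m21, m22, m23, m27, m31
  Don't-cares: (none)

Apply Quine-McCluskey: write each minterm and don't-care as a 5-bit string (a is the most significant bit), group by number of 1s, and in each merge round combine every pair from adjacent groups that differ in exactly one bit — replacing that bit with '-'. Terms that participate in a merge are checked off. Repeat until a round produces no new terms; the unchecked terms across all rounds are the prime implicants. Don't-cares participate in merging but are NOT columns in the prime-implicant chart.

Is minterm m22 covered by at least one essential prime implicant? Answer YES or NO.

size-2^0 implicants → 01010(✓)  01011(✓)  10000(✓)  10010(✓)  10101(✓)  10110(✓)  10111(✓)  11011(✓)  11111(✓)
size-2^1 implicants → -1011  0101-  1-111  10-10  100-0  101-1  1011-  11-11
Unchecked terms (primes): -1011, 0101-, 1-111, 10-10, 100-0, 101-1, 1011-, 11-11
Minterm coverage:
  m10 ⊆ 0101- [E]
  m11 ⊆ -1011,0101-
  m16 ⊆ 100-0 [E]
  m18 ⊆ 10-10,100-0
  m21 ⊆ 101-1 [E]
  m22 ⊆ 10-10,1011-
  m23 ⊆ 1-111,101-1,1011-
  m27 ⊆ -1011,11-11
  m31 ⊆ 1-111,11-11
E = {0101-, 100-0, 101-1}

NO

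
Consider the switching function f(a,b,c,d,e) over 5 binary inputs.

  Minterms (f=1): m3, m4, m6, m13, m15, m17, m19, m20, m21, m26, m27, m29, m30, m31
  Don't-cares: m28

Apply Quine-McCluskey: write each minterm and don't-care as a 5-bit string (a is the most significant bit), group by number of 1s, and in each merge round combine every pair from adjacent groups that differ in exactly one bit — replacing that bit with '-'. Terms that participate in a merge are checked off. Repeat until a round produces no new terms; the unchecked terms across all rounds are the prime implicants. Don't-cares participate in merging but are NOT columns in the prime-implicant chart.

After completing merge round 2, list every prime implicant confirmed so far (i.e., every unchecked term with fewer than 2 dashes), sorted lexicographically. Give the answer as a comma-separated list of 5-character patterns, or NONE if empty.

-0011, -0100, 001-0, 1-011, 10-01, 100-1

size-2^0 implicants → 00011(✓)  00100(✓)  00110(✓)  01101(✓)  01111(✓)  10001(✓)  10011(✓)  10100(✓)  10101(✓)  11010(✓)  11011(✓)  11100(✓)  11101(✓)  11110(✓)  11111(✓)
size-2^1 implicants → -0011  -0100  -1101(✓)  -1111(✓)  001-0  011-1(✓)  1-011  1-100(✓)  1-101(✓)  10-01  100-1  1010-(✓)  11-10(✓)  11-11(✓)  1101-(✓)  111-0(✓)  111-1(✓)  1110-(✓)  1111-(✓)
size-2^2 implicants → -11-1  1-10-  11-1-  111--
Unchecked terms (primes): -0011, -0100, -11-1, 001-0, 1-011, 1-10-, 10-01, 100-1, 11-1-, 111--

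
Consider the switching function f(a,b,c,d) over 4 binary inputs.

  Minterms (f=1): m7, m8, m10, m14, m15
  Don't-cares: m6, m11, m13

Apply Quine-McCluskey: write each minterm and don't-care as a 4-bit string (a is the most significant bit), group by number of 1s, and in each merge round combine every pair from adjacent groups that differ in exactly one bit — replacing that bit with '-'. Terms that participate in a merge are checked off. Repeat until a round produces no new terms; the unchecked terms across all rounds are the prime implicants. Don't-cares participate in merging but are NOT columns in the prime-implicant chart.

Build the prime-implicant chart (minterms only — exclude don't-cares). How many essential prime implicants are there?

[col 0] 0110*, 0111*, 1000*, 1010*, 1011*, 1101*, 1110*, 1111*
[col 1] -110*, -111*, 011-*, 1-10*, 1-11*, 10-0, 101-*, 11-1, 111-*
[col 2] -11-, 1-1-
Prime implicants: -11-, 1-1-, 10-0, 11-1
PI chart (minterm → PIs covering it):
  7 | -11-  (sole → essential)
  8 | 10-0  (sole → essential)
  10 | 1-1-,10-0
  14 | -11-,1-1-
  15 | -11-,1-1-,11-1
Essential prime implicants: -11-, 10-0

2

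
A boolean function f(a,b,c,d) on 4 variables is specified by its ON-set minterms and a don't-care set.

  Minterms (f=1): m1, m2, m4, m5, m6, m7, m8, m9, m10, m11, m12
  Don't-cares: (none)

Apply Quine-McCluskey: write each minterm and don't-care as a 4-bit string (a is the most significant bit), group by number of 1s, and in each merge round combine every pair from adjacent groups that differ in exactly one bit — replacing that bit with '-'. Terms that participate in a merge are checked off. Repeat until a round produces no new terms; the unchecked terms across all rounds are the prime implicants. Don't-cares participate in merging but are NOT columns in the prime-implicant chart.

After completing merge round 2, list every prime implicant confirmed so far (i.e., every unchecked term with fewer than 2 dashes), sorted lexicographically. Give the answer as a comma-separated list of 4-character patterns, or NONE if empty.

-001, -010, -100, 0-01, 0-10, 1-00

Round 0: 0001✓ 0010✓ 0100✓ 0101✓ 0110✓ 0111✓ 1000✓ 1001✓ 1010✓ 1011✓ 1100✓
Round 1: -001 -010 -100 0-01 0-10 01-0✓ 01-1✓ 010-✓ 011-✓ 1-00 10-0✓ 10-1✓ 100-✓ 101-✓
Round 2: 01-- 10--
PIs = {-001, -010, -100, 0-01, 0-10, 01--, 1-00, 10--}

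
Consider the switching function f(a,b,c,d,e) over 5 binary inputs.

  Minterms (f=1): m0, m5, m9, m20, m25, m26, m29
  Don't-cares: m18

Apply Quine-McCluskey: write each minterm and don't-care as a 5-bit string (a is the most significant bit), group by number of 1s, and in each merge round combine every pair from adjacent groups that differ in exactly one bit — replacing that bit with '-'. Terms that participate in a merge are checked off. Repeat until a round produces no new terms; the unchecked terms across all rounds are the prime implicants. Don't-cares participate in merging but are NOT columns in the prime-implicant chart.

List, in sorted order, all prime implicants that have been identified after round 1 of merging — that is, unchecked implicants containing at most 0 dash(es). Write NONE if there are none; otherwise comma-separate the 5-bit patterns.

size-2^0 implicants → 00000  00101  01001(✓)  10010(✓)  10100  11001(✓)  11010(✓)  11101(✓)
size-2^1 implicants → -1001  1-010  11-01
Unchecked terms (primes): -1001, 00000, 00101, 1-010, 10100, 11-01

00000, 00101, 10100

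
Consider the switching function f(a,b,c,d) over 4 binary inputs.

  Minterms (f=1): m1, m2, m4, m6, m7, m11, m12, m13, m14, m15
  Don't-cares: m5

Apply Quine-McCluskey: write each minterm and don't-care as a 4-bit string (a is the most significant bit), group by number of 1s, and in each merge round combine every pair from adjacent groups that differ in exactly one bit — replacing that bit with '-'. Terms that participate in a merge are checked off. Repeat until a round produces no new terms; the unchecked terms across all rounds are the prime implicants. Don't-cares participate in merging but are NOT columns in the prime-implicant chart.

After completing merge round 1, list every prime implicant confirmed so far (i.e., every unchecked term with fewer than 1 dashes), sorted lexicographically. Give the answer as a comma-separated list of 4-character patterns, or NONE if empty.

NONE

[col 0] 0001*, 0010*, 0100*, 0101*, 0110*, 0111*, 1011*, 1100*, 1101*, 1110*, 1111*
[col 1] -100*, -101*, -110*, -111*, 0-01, 0-10, 01-0*, 01-1*, 010-*, 011-*, 1-11, 11-0*, 11-1*, 110-*, 111-*
[col 2] -1-0*, -1-1*, -10-*, -11-*, 01--*, 11--*
[col 3] -1--
Prime implicants: -1--, 0-01, 0-10, 1-11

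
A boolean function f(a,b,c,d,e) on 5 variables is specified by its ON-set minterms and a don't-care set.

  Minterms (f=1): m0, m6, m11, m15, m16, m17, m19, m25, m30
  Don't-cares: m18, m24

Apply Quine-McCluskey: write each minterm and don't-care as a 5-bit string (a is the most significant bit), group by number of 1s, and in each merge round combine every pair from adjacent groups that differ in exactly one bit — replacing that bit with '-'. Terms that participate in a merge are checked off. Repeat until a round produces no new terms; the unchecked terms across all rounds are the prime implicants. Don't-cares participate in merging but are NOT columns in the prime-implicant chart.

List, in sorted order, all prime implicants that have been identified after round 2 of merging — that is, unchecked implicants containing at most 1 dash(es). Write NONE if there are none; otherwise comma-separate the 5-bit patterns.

-0000, 00110, 01-11, 11110

[col 0] 00000*, 00110, 01011*, 01111*, 10000*, 10001*, 10010*, 10011*, 11000*, 11001*, 11110
[col 1] -0000, 01-11, 1-000*, 1-001*, 100-0*, 100-1*, 1000-*, 1001-*, 1100-*
[col 2] 1-00-, 100--
Prime implicants: -0000, 00110, 01-11, 1-00-, 100--, 11110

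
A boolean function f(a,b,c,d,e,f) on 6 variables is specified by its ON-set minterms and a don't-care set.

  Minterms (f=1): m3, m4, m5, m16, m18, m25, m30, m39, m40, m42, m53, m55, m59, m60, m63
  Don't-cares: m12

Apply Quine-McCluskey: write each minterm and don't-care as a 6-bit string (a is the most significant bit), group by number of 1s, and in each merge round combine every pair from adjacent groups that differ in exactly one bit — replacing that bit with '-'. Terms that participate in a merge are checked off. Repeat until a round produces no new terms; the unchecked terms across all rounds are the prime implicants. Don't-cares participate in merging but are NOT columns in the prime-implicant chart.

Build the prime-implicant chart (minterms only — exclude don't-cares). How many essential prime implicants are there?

[col 0] 000011, 000100*, 000101*, 001100*, 010000*, 010010*, 011001, 011110, 100111*, 101000*, 101010*, 110101*, 110111*, 111011*, 111100, 111111*
[col 1] 00-100, 00010-, 0100-0, 1-0111, 1010-0, 11-111, 1101-1, 111-11
Prime implicants: 00-100, 000011, 00010-, 0100-0, 011001, 011110, 1-0111, 1010-0, 11-111, 1101-1, 111-11, 111100
PI chart (minterm → PIs covering it):
  3 | 000011  (sole → essential)
  4 | 00-100,00010-
  5 | 00010-  (sole → essential)
  16 | 0100-0  (sole → essential)
  18 | 0100-0  (sole → essential)
  25 | 011001  (sole → essential)
  30 | 011110  (sole → essential)
  39 | 1-0111  (sole → essential)
  40 | 1010-0  (sole → essential)
  42 | 1010-0  (sole → essential)
  53 | 1101-1  (sole → essential)
  55 | 1-0111,11-111,1101-1
  59 | 111-11  (sole → essential)
  60 | 111100  (sole → essential)
  63 | 11-111,111-11
Essential prime implicants: 000011, 00010-, 0100-0, 011001, 011110, 1-0111, 1010-0, 1101-1, 111-11, 111100

10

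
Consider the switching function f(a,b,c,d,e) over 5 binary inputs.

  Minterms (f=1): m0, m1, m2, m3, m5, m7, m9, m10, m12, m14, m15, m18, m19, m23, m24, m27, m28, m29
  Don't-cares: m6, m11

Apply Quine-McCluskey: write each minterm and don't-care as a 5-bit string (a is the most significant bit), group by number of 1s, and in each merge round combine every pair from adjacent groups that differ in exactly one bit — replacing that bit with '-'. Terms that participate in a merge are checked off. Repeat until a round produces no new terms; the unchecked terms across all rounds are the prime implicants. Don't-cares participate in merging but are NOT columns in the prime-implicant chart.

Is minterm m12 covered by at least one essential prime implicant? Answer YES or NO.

[col 0] 00000*, 00001*, 00010*, 00011*, 00101*, 00110*, 00111*, 01001*, 01010*, 01011*, 01100*, 01110*, 01111*, 10010*, 10011*, 10111*, 11000*, 11011*, 11100*, 11101*
[col 1] -0010*, -0011*, -0111*, -1011*, -1100, 0-001*, 0-010*, 0-011*, 0-110*, 0-111*, 00-01*, 00-10*, 00-11*, 000-0*, 000-1*, 0000-*, 0001-*, 001-1*, 0011-*, 01-10*, 01-11*, 010-1*, 0101-*, 011-0, 0111-*, 1-011*, 10-11*, 1001-*, 11-00, 1110-
[col 2] --011, -0-11, -001-, 0--10*, 0--11*, 0-0-1, 0-01-*, 0-11-*, 00--1, 00-1-*, 000--, 01-1-*
[col 3] 0--1-
Prime implicants: --011, -0-11, -001-, -1100, 0--1-, 0-0-1, 00--1, 000--, 011-0, 11-00, 1110-
PI chart (minterm → PIs covering it):
  0 | 000--  (sole → essential)
  1 | 0-0-1,00--1,000--
  2 | -001-,0--1-,000--
  3 | --011,-0-11,-001-,0--1-,0-0-1,00--1,000--
  5 | 00--1  (sole → essential)
  7 | -0-11,0--1-,00--1
  9 | 0-0-1  (sole → essential)
  10 | 0--1-  (sole → essential)
  12 | -1100,011-0
  14 | 0--1-,011-0
  15 | 0--1-  (sole → essential)
  18 | -001-  (sole → essential)
  19 | --011,-0-11,-001-
  23 | -0-11  (sole → essential)
  24 | 11-00  (sole → essential)
  27 | --011  (sole → essential)
  28 | -1100,11-00,1110-
  29 | 1110-  (sole → essential)
Essential prime implicants: --011, -0-11, -001-, 0--1-, 0-0-1, 00--1, 000--, 11-00, 1110-

NO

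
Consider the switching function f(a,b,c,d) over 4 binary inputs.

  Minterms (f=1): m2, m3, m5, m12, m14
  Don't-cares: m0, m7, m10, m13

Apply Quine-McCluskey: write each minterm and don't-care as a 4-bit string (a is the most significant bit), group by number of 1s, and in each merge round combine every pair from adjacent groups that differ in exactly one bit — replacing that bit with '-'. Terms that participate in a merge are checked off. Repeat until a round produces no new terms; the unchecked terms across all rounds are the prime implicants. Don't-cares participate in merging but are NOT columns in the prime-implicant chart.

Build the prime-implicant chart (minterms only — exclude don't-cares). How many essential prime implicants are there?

0

size-2^0 implicants → 0000(✓)  0010(✓)  0011(✓)  0101(✓)  0111(✓)  1010(✓)  1100(✓)  1101(✓)  1110(✓)
size-2^1 implicants → -010  -101  0-11  00-0  001-  01-1  1-10  11-0  110-
Unchecked terms (primes): -010, -101, 0-11, 00-0, 001-, 01-1, 1-10, 11-0, 110-
Minterm coverage:
  m2 ⊆ -010,00-0,001-
  m3 ⊆ 0-11,001-
  m5 ⊆ -101,01-1
  m12 ⊆ 11-0,110-
  m14 ⊆ 1-10,11-0
(no essential prime implicants)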